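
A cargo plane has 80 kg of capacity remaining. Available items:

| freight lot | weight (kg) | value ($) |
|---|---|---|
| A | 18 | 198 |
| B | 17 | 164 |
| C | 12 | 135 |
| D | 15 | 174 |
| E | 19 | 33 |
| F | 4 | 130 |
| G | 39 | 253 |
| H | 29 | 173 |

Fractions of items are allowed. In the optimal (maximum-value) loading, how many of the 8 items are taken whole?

5

Sort by value per unit weight and fill in that order.
Order: F (130/4=32.50) > D (174/15=11.60) > C (135/12=11.25) > A (198/18=11.00) > B (164/17=9.65) > G (253/39=6.49) > H (173/29=5.97) > E (33/19=1.74)
Fill: take F (4 @ 130) → take D (15 @ 174) → take C (12 @ 135) → take A (18 @ 198) → take B (17 @ 164) → take 14/39 of G → 90.82; 80/80 used.
5 item(s) taken whole; one partial (take 14/39 of G).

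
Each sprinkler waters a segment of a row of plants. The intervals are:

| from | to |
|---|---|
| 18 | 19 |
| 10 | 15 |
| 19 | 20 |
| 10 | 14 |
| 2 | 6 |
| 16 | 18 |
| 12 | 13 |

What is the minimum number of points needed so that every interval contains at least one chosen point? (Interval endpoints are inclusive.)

4

By right end: [2,6]  [12,13]  [10,14]  [10,15]  [16,18]  [18,19]  [19,20]
[2,6] uncovered → point at 6; [12,13] uncovered → point at 13; [16,18] uncovered → point at 18; [19,20] uncovered → point at 20.
Points: 6, 13, 18, 20 (4 total).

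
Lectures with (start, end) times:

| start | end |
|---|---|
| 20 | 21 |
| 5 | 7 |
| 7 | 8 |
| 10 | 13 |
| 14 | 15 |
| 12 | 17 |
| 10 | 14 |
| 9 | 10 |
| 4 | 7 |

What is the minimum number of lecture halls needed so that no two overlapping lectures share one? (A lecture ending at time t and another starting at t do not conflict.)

The answer is the maximum number of intervals overlapping at any instant.
Events (time:±→running): 4:+→1 5:+→2 7:-→1 7:-→0 7:+→1 8:-→0 9:+→1 10:-→0 10:+→1 10:+→2 12:+→3 … peak 3.

3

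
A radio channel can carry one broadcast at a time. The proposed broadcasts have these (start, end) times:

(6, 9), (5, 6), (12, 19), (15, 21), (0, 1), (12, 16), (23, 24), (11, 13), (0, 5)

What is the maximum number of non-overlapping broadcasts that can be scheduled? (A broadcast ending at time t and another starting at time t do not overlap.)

6

Sort by end time and greedily take each interval whose start is ≥ the last chosen end.
Sorted by end: (0,1)  (0,5)  (5,6)  (6,9)  (11,13)  (12,16)  (12,19)  (15,21)  (23,24)
take (0,1); skip (0,5); take (5,6); take (6,9); take (11,13); skip (12,19); take (15,21); take (23,24).
Selected 6 broadcasts.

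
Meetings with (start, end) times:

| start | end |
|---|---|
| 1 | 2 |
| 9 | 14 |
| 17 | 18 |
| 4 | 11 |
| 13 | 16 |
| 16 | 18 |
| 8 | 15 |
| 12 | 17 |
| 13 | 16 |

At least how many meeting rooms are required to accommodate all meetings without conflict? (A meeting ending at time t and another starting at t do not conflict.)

5

Count concurrent intervals with a sweep; the peak is the room count.
starts: [1, 4, 8, 9, 12, 13, 13, 16, 17]
ends:   [2, 11, 14, 15, 16, 16, 17, 18, 18]
s1→1 e2→0 s4→1 s8→2 s9→3 e11→2 s12→3 s13→4 s13→5  — peak 5.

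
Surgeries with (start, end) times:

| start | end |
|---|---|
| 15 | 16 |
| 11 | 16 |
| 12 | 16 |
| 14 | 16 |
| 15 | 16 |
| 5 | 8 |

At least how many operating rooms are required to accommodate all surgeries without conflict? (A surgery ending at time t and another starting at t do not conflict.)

5

starts: [5, 11, 12, 14, 15, 15]
ends:   [8, 16, 16, 16, 16, 16]
s5→1 e8→0 s11→1 s12→2 s14→3 s15→4 s15→5  — peak 5.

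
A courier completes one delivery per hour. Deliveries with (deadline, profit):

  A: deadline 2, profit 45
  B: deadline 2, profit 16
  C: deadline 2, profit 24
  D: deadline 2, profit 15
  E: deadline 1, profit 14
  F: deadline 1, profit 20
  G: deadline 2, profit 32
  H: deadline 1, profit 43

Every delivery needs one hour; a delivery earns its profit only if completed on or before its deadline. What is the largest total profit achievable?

88

Sort by profit descending; place each in the latest free slot ≤ its deadline.
Profit order: A=45 H=43 G=32 C=24 F=20 B=16 D=15 E=14
Assign: A→slot 2, H→slot 1, G skipped, C skipped, F skipped, B skipped, D skipped, E skipped.
Slots: [1:H] [2:A]
Profit = 43 + 45 = 88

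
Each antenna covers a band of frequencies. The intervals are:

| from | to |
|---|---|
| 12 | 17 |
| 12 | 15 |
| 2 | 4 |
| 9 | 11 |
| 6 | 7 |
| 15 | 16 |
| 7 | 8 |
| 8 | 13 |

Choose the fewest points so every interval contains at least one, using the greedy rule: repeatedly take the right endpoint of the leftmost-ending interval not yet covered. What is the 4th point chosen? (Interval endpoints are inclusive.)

Process intervals by earliest right end; each time one isn't hit yet, stab at its right endpoint.
Sorted: [2,4] [6,7] [7,8] [9,11] [8,13] [12,15] [15,16] [12,17]
{[2,4]} hit by 4; {[6,7],[7,8]} hit by 7; {[9,11],[8,13]} hit by 11; {[12,15],[15,16],[12,17]} hit by 15.
Points: 4, 7, 11, 15 (4 total).

15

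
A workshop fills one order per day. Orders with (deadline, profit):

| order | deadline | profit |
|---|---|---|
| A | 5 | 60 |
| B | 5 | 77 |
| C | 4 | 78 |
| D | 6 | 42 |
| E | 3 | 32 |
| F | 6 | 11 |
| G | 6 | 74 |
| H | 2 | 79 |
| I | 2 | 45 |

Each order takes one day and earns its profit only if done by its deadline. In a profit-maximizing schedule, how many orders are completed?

Take jobs in profit order; each goes to the latest open slot no later than its deadline.
By profit: H(d2,79), C(d4,78), B(d5,77), G(d6,74), A(d5,60), I(d2,45), D(d6,42), E(d3,32), F(d6,11)
H→slot 2; C→slot 4; B→slot 5; G→slot 6; A→slot 3; I→slot 1; D skipped; E skipped; F skipped.
6 of 9 scheduled.

6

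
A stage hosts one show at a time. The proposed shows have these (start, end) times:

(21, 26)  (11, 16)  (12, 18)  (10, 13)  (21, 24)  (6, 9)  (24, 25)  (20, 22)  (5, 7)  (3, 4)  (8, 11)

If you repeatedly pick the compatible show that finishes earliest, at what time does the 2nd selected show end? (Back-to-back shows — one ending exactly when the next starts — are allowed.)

Order by finish time; keep every interval that doesn't clash with the previous kept one.
By end time: (3,4), (5,7), (6,9), (8,11), (10,13), (11,16), (12,18), (20,22), (21,24), (24,25), (21,26).
Pick (3,4); next start ≥ 4 → (5,7); next start ≥ 7 → (8,11); next start ≥ 11 → (11,16); next start ≥ 16 → (20,22); next start ≥ 22 → (24,25).
Selected: (3,4) (5,7) (8,11) (11,16) (20,22) (24,25)

7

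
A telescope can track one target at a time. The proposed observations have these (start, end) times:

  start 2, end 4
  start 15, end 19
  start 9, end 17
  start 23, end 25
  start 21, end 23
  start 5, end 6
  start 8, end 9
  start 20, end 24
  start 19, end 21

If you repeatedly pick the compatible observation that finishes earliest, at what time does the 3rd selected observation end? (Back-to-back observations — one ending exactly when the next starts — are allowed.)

9

By end time: (2,4), (5,6), (8,9), (9,17), (15,19), (19,21), (21,23), (20,24), (23,25).
Pick (2,4); next start ≥ 4 → (5,6); next start ≥ 6 → (8,9); next start ≥ 9 → (9,17); next start ≥ 17 → (19,21); next start ≥ 21 → (21,23); next start ≥ 23 → (23,25).
Selected: (2,4) (5,6) (8,9) (9,17) (19,21) (21,23) (23,25)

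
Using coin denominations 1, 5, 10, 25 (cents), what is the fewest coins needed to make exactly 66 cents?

Greedy: take as many of the largest coin as possible, then repeat with the remainder.
66 = 2×25 + 1×10 + 1×5 + 1×1
Total coins = 2 + 1 + 1 + 1 = 5

5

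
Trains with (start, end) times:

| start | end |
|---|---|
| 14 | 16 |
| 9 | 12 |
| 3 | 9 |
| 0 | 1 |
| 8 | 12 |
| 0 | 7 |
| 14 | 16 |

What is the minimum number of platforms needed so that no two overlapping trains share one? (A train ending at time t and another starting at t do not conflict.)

Count concurrent intervals with a sweep; the peak is the room count.
starts: [0, 0, 3, 8, 9, 14, 14]
ends:   [1, 7, 9, 12, 12, 16, 16]
s0→1 s0→2  — peak 2.

2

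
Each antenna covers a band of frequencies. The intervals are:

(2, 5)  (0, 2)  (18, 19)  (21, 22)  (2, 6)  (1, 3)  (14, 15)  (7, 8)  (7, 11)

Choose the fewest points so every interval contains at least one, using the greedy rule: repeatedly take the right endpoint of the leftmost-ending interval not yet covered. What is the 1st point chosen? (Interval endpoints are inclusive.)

2

Sort by right endpoint; whenever an interval is uncovered, place a point at its right end.
By right end: [0,2]  [1,3]  [2,5]  [2,6]  [7,8]  [7,11]  [14,15]  [18,19]  [21,22]
[0,2] uncovered → point at 2; [7,8] uncovered → point at 8; [14,15] uncovered → point at 15; [18,19] uncovered → point at 19; [21,22] uncovered → point at 22.
Points: 2, 8, 15, 19, 22 (5 total).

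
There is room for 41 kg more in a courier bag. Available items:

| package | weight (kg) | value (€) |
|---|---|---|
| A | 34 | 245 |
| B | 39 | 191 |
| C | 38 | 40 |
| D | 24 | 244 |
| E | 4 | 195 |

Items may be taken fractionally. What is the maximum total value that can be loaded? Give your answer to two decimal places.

Order: E (195/4=48.75) > D (244/24=10.17) > A (245/34=7.21) > B (191/39=4.90) > C (40/38=1.05)
Fill: take E (4 @ 195) → take D (24 @ 244) → take 13/34 of A → 93.68; 41/41 used.
Total value = 532.68

532.68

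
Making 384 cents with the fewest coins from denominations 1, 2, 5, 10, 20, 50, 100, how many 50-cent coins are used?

1

Greedy: take as many of the largest coin as possible, then repeat with the remainder.
384 = 3×100 + 1×50 + 1×20 + 1×10 + 2×2
Count of 50: 1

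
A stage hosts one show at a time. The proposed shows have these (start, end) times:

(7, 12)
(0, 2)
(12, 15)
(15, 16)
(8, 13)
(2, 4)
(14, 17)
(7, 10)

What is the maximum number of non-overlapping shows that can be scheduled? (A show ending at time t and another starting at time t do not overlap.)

5

Order by finish time; keep every interval that doesn't clash with the previous kept one.
Sorted by end: (0,2)  (2,4)  (7,10)  (7,12)  (8,13)  (12,15)  (15,16)  (14,17)
take (0,2); take (2,4); take (7,10); skip (7,12); skip (8,13); take (12,15); take (15,16).
Selected 5 shows.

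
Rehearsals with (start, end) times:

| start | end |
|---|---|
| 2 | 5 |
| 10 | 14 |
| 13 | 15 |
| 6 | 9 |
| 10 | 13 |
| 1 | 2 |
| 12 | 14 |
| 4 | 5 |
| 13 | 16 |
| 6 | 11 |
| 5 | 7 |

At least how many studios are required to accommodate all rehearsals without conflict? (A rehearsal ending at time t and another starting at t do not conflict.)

4

Count concurrent intervals with a sweep; the peak is the room count.
starts: [1, 2, 4, 5, 6, 6, 10, 10, 12, 13, 13]
ends:   [2, 5, 5, 7, 9, 11, 13, 14, 14, 15, 16]
s1→1 e2→0 s2→1 s4→2 e5→1 e5→0 s5→1 s6→2 s6→3 e7→2 e9→1 s10→2 s10→3 e11→2 s12→3 e13→2 s13→3 s13→4  — peak 4.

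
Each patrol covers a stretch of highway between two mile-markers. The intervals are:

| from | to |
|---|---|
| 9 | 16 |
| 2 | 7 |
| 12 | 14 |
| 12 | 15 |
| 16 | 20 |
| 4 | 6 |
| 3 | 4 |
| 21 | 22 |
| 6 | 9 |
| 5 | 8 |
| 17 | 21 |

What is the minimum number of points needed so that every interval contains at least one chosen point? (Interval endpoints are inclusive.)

5

By right end: [3,4]  [4,6]  [2,7]  [5,8]  [6,9]  [12,14]  [12,15]  [9,16]  [16,20]  [17,21]  [21,22]
[3,4] uncovered → point at 4; [5,8] uncovered → point at 8; [12,14] uncovered → point at 14; [16,20] uncovered → point at 20; [21,22] uncovered → point at 22.
Points: 4, 8, 14, 20, 22 (5 total).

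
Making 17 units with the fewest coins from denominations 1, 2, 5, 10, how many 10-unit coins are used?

17 − 1×10→7 − 1×5→2 − 1×2→0
Count of 10: 1

1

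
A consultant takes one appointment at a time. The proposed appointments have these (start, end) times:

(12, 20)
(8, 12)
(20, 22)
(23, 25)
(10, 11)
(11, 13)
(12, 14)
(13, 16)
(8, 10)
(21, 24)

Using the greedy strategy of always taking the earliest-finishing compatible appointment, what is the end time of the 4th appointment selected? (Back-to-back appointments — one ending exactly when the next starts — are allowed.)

16

Sorted by end: (8,10)  (10,11)  (8,12)  (11,13)  (12,14)  (13,16)  (12,20)  (20,22)  (21,24)  (23,25)
take (8,10); take (10,11); take (11,13); take (13,16); take (20,22); skip (21,24); take (23,25).
Selected: (8,10) (10,11) (11,13) (13,16) (20,22) (23,25)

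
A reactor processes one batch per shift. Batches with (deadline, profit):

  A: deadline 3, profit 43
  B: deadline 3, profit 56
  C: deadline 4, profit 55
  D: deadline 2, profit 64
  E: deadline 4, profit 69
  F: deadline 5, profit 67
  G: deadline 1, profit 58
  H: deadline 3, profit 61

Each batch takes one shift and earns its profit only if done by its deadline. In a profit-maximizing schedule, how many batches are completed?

By profit: E(d4,69), F(d5,67), D(d2,64), H(d3,61), G(d1,58), B(d3,56), C(d4,55), A(d3,43)
E→slot 4; F→slot 5; D→slot 2; H→slot 3; G→slot 1; B skipped; C skipped; A skipped.
5 of 8 scheduled.

5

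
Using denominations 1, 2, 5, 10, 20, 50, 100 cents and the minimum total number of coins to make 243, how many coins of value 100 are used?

2

Greedy: take as many of the largest coin as possible, then repeat with the remainder.
243 − 2×100→43 − 2×20→3 − 1×2→1 − 1×1→0
Count of 100: 2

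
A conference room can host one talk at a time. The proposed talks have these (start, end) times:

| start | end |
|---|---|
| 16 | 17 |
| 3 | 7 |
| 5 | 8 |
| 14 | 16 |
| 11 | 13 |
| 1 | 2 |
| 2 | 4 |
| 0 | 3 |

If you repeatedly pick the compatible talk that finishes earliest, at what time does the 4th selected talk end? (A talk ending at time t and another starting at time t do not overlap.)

13

Greedy by earliest finish: after sorting by end time, pick each interval compatible with the last pick.
Sorted by end: (1,2)  (0,3)  (2,4)  (3,7)  (5,8)  (11,13)  (14,16)  (16,17)
take (1,2); take (2,4); skip (3,7); take (5,8); take (11,13); take (14,16); take (16,17).
Selected: (1,2) (2,4) (5,8) (11,13) (14,16) (16,17)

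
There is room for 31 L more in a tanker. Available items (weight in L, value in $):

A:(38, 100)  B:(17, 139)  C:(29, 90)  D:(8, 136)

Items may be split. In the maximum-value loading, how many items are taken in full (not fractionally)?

Greedy by value/weight ratio, highest first.
Ratios (sorted): D 17.00, B 8.18, C 3.10, A 2.63
take D (8 @ 136); take B (17 @ 139); take 6/29 of C → 18.62. Capacity used 31/31.
2 item(s) taken whole; one partial (take 6/29 of C).

2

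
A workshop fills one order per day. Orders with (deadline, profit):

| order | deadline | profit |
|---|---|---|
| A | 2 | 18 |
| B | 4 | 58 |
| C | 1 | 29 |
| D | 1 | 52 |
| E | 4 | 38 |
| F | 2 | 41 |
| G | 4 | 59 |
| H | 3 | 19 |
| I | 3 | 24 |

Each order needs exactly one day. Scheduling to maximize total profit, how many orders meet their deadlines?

Take jobs in profit order; each goes to the latest open slot no later than its deadline.
Profit order: G=59 B=58 D=52 F=41 E=38 C=29 I=24 H=19 A=18
Assign: G→slot 4, B→slot 3, D→slot 1, F→slot 2, E skipped, C skipped, I skipped, H skipped, A skipped.
Slots: [1:D] [2:F] [3:B] [4:G]
4 of 9 scheduled.

4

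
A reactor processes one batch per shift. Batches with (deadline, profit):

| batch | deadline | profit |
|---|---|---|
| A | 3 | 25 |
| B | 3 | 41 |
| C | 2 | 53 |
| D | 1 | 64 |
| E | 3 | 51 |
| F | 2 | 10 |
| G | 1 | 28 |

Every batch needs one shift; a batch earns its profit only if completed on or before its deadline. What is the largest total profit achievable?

Sort by profit descending; place each in the latest free slot ≤ its deadline.
By profit: D(d1,64), C(d2,53), E(d3,51), B(d3,41), G(d1,28), A(d3,25), F(d2,10)
D→slot 1; C→slot 2; E→slot 3; B skipped; G skipped; A skipped; F skipped.
Profit = 64 + 53 + 51 = 168

168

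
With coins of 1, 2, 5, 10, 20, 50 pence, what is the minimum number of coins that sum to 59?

4

59 − 1×50→9 − 1×5→4 − 2×2→0
Total coins = 1 + 1 + 2 = 4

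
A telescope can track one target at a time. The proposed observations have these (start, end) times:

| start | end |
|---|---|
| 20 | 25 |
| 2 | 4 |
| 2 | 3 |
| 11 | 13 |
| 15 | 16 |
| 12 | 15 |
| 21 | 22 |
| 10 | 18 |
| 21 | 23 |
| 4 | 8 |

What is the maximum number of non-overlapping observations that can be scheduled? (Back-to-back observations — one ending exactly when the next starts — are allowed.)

5

Order by finish time; keep every interval that doesn't clash with the previous kept one.
Sorted by end: (2,3)  (2,4)  (4,8)  (11,13)  (12,15)  (15,16)  (10,18)  (21,22)  (21,23)  (20,25)
take (2,3); take (4,8); take (11,13); skip (12,15); take (15,16); take (21,22).
Selected 5 observations.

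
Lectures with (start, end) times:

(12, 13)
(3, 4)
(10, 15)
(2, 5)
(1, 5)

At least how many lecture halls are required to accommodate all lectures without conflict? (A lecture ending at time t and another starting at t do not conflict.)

Events (time:±→running): 1:+→1 2:+→2 3:+→3 … peak 3.

3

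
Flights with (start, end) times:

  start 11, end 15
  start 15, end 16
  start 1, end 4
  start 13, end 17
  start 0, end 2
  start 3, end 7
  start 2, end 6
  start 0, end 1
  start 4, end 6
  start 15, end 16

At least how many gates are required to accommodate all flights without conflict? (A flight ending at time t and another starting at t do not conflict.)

Count concurrent intervals with a sweep; the peak is the room count.
Events (time:±→running): 0:+→1 0:+→2 1:-→1 1:+→2 2:-→1 2:+→2 3:+→3 … peak 3.

3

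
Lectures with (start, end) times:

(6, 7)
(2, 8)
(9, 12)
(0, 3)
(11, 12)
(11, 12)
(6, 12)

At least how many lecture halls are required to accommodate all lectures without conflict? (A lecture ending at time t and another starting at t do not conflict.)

4

starts: [0, 2, 6, 6, 9, 11, 11]
ends:   [3, 7, 8, 12, 12, 12, 12]
s0→1 s2→2 e3→1 s6→2 s6→3 e7→2 e8→1 s9→2 s11→3 s11→4  — peak 4.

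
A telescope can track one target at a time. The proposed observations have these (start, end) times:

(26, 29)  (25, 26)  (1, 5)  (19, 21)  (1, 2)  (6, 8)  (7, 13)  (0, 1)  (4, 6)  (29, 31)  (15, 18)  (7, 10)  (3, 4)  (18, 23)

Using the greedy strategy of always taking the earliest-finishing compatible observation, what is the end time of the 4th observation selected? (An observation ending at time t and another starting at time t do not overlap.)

By end time: (0,1), (1,2), (3,4), (1,5), (4,6), (6,8), (7,10), (7,13), (15,18), (19,21), (18,23), (25,26), (26,29), (29,31).
Pick (0,1); next start ≥ 1 → (1,2); next start ≥ 2 → (3,4); next start ≥ 4 → (4,6); next start ≥ 6 → (6,8); next start ≥ 8 → (15,18); next start ≥ 18 → (19,21); next start ≥ 21 → (25,26); next start ≥ 26 → (26,29); next start ≥ 29 → (29,31).
Selected: (0,1) (1,2) (3,4) (4,6) (6,8) (15,18) (19,21) (25,26) (26,29) (29,31)

6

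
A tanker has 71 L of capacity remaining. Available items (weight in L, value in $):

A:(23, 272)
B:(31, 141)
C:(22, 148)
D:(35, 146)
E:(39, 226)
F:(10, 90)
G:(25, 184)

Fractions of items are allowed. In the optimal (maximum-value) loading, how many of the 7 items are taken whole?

3

Greedy by value/weight ratio, highest first.
Ratios (sorted): A 11.83, F 9.00, G 7.36, C 6.73, E 5.79, B 4.55, D 4.17
take A (23 @ 272); take F (10 @ 90); take G (25 @ 184); take 13/22 of C → 87.45. Capacity used 71/71.
3 item(s) taken whole; one partial (take 13/22 of C).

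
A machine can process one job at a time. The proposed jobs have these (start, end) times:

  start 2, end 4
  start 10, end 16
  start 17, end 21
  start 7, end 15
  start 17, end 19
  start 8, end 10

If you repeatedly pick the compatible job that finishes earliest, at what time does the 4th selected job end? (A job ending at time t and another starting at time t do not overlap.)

Sorted by end: (2,4)  (8,10)  (7,15)  (10,16)  (17,19)  (17,21)
take (2,4); take (8,10); skip (7,15); take (10,16); take (17,19); skip (17,21).
Selected: (2,4) (8,10) (10,16) (17,19)

19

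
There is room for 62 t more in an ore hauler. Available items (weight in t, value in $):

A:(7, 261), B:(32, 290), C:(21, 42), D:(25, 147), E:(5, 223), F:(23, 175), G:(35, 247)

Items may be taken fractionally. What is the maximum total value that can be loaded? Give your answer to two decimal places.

Order: E (223/5=44.60) > A (261/7=37.29) > B (290/32=9.06) > F (175/23=7.61) > G (247/35=7.06) > D (147/25=5.88) > C (42/21=2.00)
Fill: take E (5 @ 223) → take A (7 @ 261) → take B (32 @ 290) → take 18/23 of F → 136.96; 62/62 used.
Total value = 910.96

910.96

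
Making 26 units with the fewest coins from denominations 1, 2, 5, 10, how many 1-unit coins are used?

26 − 2×10→6 − 1×5→1 − 1×1→0
Count of 1: 1

1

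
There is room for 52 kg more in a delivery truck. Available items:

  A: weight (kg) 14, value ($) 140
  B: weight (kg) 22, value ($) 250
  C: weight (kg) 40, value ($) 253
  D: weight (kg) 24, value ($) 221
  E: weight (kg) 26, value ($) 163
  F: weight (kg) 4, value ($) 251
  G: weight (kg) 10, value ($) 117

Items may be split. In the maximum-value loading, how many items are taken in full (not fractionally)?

Order: F (251/4=62.75) > G (117/10=11.70) > B (250/22=11.36) > A (140/14=10.00) > D (221/24=9.21) > C (253/40=6.33) > E (163/26=6.27)
Fill: take F (4 @ 251) → take G (10 @ 117) → take B (22 @ 250) → take A (14 @ 140) → take 2/24 of D → 18.42; 52/52 used.
4 item(s) taken whole; one partial (take 2/24 of D).

4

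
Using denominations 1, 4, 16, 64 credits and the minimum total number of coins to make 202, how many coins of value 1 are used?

2

Use the largest denomination that fits, subtract, and repeat.
202 − 3×64→10 − 2×4→2 − 2×1→0
Count of 1: 2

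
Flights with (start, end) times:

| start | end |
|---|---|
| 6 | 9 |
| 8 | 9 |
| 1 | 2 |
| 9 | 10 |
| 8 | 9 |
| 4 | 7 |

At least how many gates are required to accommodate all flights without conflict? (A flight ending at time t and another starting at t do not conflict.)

3

The answer is the maximum number of intervals overlapping at any instant.
starts: [1, 4, 6, 8, 8, 9]
ends:   [2, 7, 9, 9, 9, 10]
s1→1 e2→0 s4→1 s6→2 e7→1 s8→2 s8→3  — peak 3.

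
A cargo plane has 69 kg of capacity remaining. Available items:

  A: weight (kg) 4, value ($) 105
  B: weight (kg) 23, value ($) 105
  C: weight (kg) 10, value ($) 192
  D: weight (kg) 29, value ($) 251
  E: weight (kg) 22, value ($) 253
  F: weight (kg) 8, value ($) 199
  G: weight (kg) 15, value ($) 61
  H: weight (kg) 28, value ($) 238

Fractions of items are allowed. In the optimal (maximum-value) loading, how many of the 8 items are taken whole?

Order: A (105/4=26.25) > F (199/8=24.88) > C (192/10=19.20) > E (253/22=11.50) > D (251/29=8.66) > H (238/28=8.50) > B (105/23=4.57) > G (61/15=4.07)
Fill: take A (4 @ 105) → take F (8 @ 199) → take C (10 @ 192) → take E (22 @ 253) → take 25/29 of D → 216.38; 69/69 used.
4 item(s) taken whole; one partial (take 25/29 of D).

4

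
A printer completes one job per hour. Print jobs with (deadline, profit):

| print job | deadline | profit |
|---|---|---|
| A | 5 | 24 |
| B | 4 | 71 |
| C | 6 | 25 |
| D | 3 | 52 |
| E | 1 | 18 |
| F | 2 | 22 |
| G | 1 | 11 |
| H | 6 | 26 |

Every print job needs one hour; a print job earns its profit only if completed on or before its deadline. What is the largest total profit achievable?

220

Sort by profit descending; place each in the latest free slot ≤ its deadline.
Profit order: B=71 D=52 H=26 C=25 A=24 F=22 E=18 G=11
Assign: B→slot 4, D→slot 3, H→slot 6, C→slot 5, A→slot 2, F→slot 1, E skipped, G skipped.
Slots: [1:F] [2:A] [3:D] [4:B] [5:C] [6:H]
Profit = 22 + 24 + 52 + 71 + 25 + 26 = 220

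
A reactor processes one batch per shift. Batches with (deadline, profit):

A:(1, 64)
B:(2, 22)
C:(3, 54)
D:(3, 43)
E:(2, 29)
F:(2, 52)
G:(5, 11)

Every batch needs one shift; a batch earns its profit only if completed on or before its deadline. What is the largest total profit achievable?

Sort by profit descending; place each in the latest free slot ≤ its deadline.
Profit order: A=64 C=54 F=52 D=43 E=29 B=22 G=11
Assign: A→slot 1, C→slot 3, F→slot 2, D skipped, E skipped, B skipped, G→slot 5.
Slots: [1:A] [2:F] [3:C] [5:G]
Profit = 64 + 52 + 54 + 11 = 181

181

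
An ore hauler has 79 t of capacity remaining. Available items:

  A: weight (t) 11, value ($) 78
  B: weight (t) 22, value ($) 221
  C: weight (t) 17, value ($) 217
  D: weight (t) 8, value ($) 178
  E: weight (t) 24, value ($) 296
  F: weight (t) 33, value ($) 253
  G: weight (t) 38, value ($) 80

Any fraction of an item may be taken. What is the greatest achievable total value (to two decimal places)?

973.33

Greedy by value/weight ratio, highest first.
Order: D (178/8=22.25) > C (217/17=12.76) > E (296/24=12.33) > B (221/22=10.05) > F (253/33=7.67) > A (78/11=7.09) > G (80/38=2.11)
Fill: take D (8 @ 178) → take C (17 @ 217) → take E (24 @ 296) → take B (22 @ 221) → take 8/33 of F → 61.33; 79/79 used.
Total value = 973.33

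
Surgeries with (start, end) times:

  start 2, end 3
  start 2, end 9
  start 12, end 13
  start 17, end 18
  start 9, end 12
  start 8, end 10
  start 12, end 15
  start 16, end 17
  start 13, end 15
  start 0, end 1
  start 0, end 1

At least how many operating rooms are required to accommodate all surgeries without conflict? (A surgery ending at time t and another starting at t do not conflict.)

2

Events (time:±→running): 0:+→1 0:+→2 … peak 2.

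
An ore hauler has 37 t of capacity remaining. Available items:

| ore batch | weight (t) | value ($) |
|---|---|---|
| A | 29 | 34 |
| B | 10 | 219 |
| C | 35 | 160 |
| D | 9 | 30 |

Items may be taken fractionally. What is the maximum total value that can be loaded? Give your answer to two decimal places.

Sort by value per unit weight and fill in that order.
Ratios (sorted): B 21.90, C 4.57, D 3.33, A 1.17
take B (10 @ 219); take 27/35 of C → 123.43. Capacity used 37/37.
Total value = 342.43

342.43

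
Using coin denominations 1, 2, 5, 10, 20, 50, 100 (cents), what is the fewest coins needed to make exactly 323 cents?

323 = 3×100 + 1×20 + 1×2 + 1×1
Total coins = 3 + 1 + 1 + 1 = 6

6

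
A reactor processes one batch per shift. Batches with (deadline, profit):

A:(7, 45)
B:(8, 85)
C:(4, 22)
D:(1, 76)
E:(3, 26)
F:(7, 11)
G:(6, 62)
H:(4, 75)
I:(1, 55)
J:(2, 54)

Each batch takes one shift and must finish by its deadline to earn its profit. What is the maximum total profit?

434

Profit order: B=85 D=76 H=75 G=62 I=55 J=54 A=45 E=26 C=22 F=11
Assign: B→slot 8, D→slot 1, H→slot 4, G→slot 6, I skipped, J→slot 2, A→slot 7, E→slot 3, C skipped, F→slot 5.
Slots: [1:D] [2:J] [3:E] [4:H] [5:F] [6:G] [7:A] [8:B]
Profit = 76 + 54 + 26 + 75 + 11 + 62 + 45 + 85 = 434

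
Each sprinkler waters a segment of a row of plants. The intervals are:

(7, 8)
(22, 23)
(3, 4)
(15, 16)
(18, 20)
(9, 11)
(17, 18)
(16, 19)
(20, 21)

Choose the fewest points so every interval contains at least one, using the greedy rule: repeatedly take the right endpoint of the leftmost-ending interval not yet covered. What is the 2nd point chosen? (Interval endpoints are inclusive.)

Process intervals by earliest right end; each time one isn't hit yet, stab at its right endpoint.
By right end: [3,4]  [7,8]  [9,11]  [15,16]  [17,18]  [16,19]  [18,20]  [20,21]  [22,23]
[3,4] uncovered → point at 4; [7,8] uncovered → point at 8; [9,11] uncovered → point at 11; [15,16] uncovered → point at 16; [17,18] uncovered → point at 18; [20,21] uncovered → point at 21; [22,23] uncovered → point at 23.
Points: 4, 8, 11, 16, 18, 21, 23 (7 total).

8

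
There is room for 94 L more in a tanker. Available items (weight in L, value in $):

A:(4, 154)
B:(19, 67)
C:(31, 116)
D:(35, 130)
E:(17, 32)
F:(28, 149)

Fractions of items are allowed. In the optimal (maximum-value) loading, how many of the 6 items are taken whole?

Order: A (154/4=38.50) > F (149/28=5.32) > C (116/31=3.74) > D (130/35=3.71) > B (67/19=3.53) > E (32/17=1.88)
Fill: take A (4 @ 154) → take F (28 @ 149) → take C (31 @ 116) → take 31/35 of D → 115.14; 94/94 used.
3 item(s) taken whole; one partial (take 31/35 of D).

3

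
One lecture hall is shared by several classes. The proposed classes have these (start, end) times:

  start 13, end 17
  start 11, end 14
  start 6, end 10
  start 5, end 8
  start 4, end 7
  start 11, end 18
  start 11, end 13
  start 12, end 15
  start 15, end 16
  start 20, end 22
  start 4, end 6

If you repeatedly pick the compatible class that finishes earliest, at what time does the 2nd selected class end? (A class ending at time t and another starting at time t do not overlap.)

Sort by end time and greedily take each interval whose start is ≥ the last chosen end.
By end time: (4,6), (4,7), (5,8), (6,10), (11,13), (11,14), (12,15), (15,16), (13,17), (11,18), (20,22).
Pick (4,6); next start ≥ 6 → (6,10); next start ≥ 10 → (11,13); next start ≥ 13 → (15,16); next start ≥ 16 → (20,22).
Selected: (4,6) (6,10) (11,13) (15,16) (20,22)

10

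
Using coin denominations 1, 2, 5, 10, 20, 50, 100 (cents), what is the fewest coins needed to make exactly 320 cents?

4

Use the largest denomination that fits, subtract, and repeat.
320 = 3×100 + 1×20
Total coins = 3 + 1 = 4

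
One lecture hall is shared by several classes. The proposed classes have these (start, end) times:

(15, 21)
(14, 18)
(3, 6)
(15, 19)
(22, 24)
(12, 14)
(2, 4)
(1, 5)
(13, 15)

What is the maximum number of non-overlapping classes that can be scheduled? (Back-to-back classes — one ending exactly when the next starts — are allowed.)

4

Sort by end time and greedily take each interval whose start is ≥ the last chosen end.
Sorted by end: (2,4)  (1,5)  (3,6)  (12,14)  (13,15)  (14,18)  (15,19)  (15,21)  (22,24)
take (2,4); skip (1,5); take (12,14); skip (13,15); take (14,18); take (22,24).
Selected 4 classes.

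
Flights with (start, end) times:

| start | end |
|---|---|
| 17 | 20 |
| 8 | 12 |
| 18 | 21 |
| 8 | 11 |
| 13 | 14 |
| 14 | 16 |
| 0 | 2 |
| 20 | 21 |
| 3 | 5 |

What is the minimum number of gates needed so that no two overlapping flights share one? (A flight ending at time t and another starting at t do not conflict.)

Events (time:±→running): 0:+→1 2:-→0 3:+→1 5:-→0 8:+→1 8:+→2 … peak 2.

2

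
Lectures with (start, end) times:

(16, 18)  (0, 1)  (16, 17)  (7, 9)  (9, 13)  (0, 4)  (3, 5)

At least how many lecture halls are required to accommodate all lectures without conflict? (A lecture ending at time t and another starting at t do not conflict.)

The answer is the maximum number of intervals overlapping at any instant.
Events (time:±→running): 0:+→1 0:+→2 … peak 2.

2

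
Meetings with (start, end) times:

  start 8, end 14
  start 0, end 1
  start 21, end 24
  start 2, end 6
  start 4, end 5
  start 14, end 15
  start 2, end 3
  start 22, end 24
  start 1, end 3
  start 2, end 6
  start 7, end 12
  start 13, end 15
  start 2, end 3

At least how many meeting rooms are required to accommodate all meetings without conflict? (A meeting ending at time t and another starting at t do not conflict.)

starts: [0, 1, 2, 2, 2, 2, 4, 7, 8, 13, 14, 21, 22]
ends:   [1, 3, 3, 3, 5, 6, 6, 12, 14, 15, 15, 24, 24]
s0→1 e1→0 s1→1 s2→2 s2→3 s2→4 s2→5  — peak 5.

5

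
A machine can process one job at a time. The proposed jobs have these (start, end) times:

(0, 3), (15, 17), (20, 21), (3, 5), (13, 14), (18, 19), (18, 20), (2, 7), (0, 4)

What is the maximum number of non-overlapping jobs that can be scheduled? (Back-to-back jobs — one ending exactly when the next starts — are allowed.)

Order by finish time; keep every interval that doesn't clash with the previous kept one.
By end time: (0,3), (0,4), (3,5), (2,7), (13,14), (15,17), (18,19), (18,20), (20,21).
Pick (0,3); next start ≥ 3 → (3,5); next start ≥ 5 → (13,14); next start ≥ 14 → (15,17); next start ≥ 17 → (18,19); next start ≥ 19 → (20,21).
Selected 6 jobs.

6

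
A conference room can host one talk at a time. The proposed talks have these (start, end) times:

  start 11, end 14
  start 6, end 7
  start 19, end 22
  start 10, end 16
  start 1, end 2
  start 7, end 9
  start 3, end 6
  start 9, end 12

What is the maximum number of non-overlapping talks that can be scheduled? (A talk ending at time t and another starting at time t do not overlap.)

6

Greedy by earliest finish: after sorting by end time, pick each interval compatible with the last pick.
By end time: (1,2), (3,6), (6,7), (7,9), (9,12), (11,14), (10,16), (19,22).
Pick (1,2); next start ≥ 2 → (3,6); next start ≥ 6 → (6,7); next start ≥ 7 → (7,9); next start ≥ 9 → (9,12); next start ≥ 12 → (19,22).
Selected 6 talks.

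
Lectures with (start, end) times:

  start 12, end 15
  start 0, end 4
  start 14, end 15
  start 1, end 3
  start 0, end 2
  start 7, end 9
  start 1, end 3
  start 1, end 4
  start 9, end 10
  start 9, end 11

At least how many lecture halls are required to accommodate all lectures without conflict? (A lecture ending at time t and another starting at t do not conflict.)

The answer is the maximum number of intervals overlapping at any instant.
Events (time:±→running): 0:+→1 0:+→2 1:+→3 1:+→4 1:+→5 … peak 5.

5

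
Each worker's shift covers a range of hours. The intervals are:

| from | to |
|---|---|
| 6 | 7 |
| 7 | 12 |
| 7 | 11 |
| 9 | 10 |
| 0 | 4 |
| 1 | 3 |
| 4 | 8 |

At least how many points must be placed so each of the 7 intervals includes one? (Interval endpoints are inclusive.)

3

Sort by right endpoint; whenever an interval is uncovered, place a point at its right end.
By right end: [1,3]  [0,4]  [6,7]  [4,8]  [9,10]  [7,11]  [7,12]
[1,3] uncovered → point at 3; [6,7] uncovered → point at 7; [9,10] uncovered → point at 10.
Points: 3, 7, 10 (3 total).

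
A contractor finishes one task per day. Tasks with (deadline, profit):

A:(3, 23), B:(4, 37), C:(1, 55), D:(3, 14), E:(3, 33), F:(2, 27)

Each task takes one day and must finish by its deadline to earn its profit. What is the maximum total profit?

152

Sort by profit descending; place each in the latest free slot ≤ its deadline.
By profit: C(d1,55), B(d4,37), E(d3,33), F(d2,27), A(d3,23), D(d3,14)
C→slot 1; B→slot 4; E→slot 3; F→slot 2; A skipped; D skipped.
Profit = 55 + 27 + 33 + 37 = 152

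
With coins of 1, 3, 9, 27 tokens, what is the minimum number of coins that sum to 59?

Greedy: take as many of the largest coin as possible, then repeat with the remainder.
59 − 2×27→5 − 1×3→2 − 2×1→0
Total coins = 2 + 1 + 2 = 5

5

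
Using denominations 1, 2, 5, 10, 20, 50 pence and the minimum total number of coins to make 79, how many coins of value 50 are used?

1

Use the largest denomination that fits, subtract, and repeat.
79 = 1×50 + 1×20 + 1×5 + 2×2
Count of 50: 1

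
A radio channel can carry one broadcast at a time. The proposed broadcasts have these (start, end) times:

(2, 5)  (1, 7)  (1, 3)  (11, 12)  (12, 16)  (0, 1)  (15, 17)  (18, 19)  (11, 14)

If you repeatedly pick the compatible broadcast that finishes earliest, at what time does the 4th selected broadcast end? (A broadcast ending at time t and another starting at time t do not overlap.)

16

Sorted by end: (0,1)  (1,3)  (2,5)  (1,7)  (11,12)  (11,14)  (12,16)  (15,17)  (18,19)
take (0,1); take (1,3); take (11,12); take (12,16); take (18,19).
Selected: (0,1) (1,3) (11,12) (12,16) (18,19)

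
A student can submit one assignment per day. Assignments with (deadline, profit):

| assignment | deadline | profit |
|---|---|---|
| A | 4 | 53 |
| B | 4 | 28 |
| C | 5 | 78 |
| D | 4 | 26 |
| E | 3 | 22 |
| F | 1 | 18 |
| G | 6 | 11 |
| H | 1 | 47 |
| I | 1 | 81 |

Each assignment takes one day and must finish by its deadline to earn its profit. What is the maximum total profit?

Sort by profit descending; place each in the latest free slot ≤ its deadline.
Profit order: I=81 C=78 A=53 H=47 B=28 D=26 E=22 F=18 G=11
Assign: I→slot 1, C→slot 5, A→slot 4, H skipped, B→slot 3, D→slot 2, E skipped, F skipped, G→slot 6.
Slots: [1:I] [2:D] [3:B] [4:A] [5:C] [6:G]
Profit = 81 + 26 + 28 + 53 + 78 + 11 = 277

277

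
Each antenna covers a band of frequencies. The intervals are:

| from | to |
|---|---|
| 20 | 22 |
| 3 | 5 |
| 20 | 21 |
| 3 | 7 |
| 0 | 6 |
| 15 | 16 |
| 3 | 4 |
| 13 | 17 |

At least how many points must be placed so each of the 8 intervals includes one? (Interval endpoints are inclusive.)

3

By right end: [3,4]  [3,5]  [0,6]  [3,7]  [15,16]  [13,17]  [20,21]  [20,22]
[3,4] uncovered → point at 4; [15,16] uncovered → point at 16; [20,21] uncovered → point at 21.
Points: 4, 16, 21 (3 total).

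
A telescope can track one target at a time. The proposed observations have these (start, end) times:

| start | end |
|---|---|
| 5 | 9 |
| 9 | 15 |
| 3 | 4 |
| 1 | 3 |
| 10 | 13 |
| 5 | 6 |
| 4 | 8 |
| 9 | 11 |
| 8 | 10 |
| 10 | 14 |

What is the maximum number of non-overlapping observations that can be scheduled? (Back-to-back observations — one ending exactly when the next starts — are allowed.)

5

Sort by end time and greedily take each interval whose start is ≥ the last chosen end.
Sorted by end: (1,3)  (3,4)  (5,6)  (4,8)  (5,9)  (8,10)  (9,11)  (10,13)  (10,14)  (9,15)
take (1,3); take (3,4); take (5,6); skip (4,8); skip (5,9); take (8,10); take (10,13); skip (10,14); skip (9,15).
Selected 5 observations.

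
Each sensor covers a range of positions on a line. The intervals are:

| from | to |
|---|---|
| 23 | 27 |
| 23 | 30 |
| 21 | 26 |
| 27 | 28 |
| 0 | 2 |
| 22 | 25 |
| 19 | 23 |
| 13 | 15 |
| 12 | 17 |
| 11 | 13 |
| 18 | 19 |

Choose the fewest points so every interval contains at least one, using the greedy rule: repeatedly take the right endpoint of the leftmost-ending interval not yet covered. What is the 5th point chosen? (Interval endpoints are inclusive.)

By right end: [0,2]  [11,13]  [13,15]  [12,17]  [18,19]  [19,23]  [22,25]  [21,26]  [23,27]  [27,28]  [23,30]
[0,2] uncovered → point at 2; [11,13] uncovered → point at 13; [18,19] uncovered → point at 19; [22,25] uncovered → point at 25; [27,28] uncovered → point at 28.
Points: 2, 13, 19, 25, 28 (5 total).

28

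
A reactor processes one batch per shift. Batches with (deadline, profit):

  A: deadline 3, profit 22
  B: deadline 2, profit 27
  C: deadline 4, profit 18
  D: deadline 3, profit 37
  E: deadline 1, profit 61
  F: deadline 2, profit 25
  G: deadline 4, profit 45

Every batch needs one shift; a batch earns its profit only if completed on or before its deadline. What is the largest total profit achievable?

170

Sort by profit descending; place each in the latest free slot ≤ its deadline.
By profit: E(d1,61), G(d4,45), D(d3,37), B(d2,27), F(d2,25), A(d3,22), C(d4,18)
E→slot 1; G→slot 4; D→slot 3; B→slot 2; F skipped; A skipped; C skipped.
Profit = 61 + 27 + 37 + 45 = 170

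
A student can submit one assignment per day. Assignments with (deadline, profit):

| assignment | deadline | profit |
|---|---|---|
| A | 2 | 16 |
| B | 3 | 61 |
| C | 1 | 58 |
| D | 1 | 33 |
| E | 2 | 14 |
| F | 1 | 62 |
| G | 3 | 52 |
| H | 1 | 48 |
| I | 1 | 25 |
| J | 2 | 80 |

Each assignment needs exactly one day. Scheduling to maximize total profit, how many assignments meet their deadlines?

3

Profit order: J=80 F=62 B=61 C=58 G=52 H=48 D=33 I=25 A=16 E=14
Assign: J→slot 2, F→slot 1, B→slot 3, C skipped, G skipped, H skipped, D skipped, I skipped, A skipped, E skipped.
Slots: [1:F] [2:J] [3:B]
3 of 10 scheduled.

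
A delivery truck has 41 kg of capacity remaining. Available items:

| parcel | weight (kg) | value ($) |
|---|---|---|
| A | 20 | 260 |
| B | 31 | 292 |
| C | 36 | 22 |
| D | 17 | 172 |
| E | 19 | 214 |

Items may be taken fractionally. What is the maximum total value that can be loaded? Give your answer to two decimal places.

494.24

Sort by value per unit weight and fill in that order.
Order: A (260/20=13.00) > E (214/19=11.26) > D (172/17=10.12) > B (292/31=9.42) > C (22/36=0.61)
Fill: take A (20 @ 260) → take E (19 @ 214) → take 2/17 of D → 20.24; 41/41 used.
Total value = 494.24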